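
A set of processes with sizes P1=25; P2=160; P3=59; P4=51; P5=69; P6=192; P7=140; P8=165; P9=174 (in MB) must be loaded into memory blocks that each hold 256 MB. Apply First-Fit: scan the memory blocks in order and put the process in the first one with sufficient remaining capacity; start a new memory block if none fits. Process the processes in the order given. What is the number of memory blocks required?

6 memory blocks

Put P1 (25 MB) in memory block 1; 231 MB remain.
Put P2 (160 MB) in memory block 1; 71 MB remain.
Put P3 (59 MB) in memory block 1; 12 MB remain.
Put P4 (51 MB) in memory block 2; 205 MB remain.
Put P5 (69 MB) in memory block 2; 136 MB remain.
Put P6 (192 MB) in memory block 3; 64 MB remain.
Put P7 (140 MB) in memory block 4; 116 MB remain.
Put P8 (165 MB) in memory block 5; 91 MB remain.
Put P9 (174 MB) in memory block 6; 82 MB remain.
Final memory blocks: [25,160,59] [51,69] [192] [140] [165] [174].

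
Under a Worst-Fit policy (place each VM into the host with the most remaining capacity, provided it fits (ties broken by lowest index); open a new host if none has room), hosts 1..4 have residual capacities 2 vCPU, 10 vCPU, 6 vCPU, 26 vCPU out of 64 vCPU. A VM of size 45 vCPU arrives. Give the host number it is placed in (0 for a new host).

No host has ≥ 45 vCPU free, so a new host is opened.

0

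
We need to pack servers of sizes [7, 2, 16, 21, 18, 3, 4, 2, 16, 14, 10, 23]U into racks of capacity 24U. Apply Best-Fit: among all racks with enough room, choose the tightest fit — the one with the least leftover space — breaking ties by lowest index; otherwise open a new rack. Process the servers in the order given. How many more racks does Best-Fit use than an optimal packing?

Best-Fit: [7,2,14] [16] [21,3] [18,4,2] [16] [10] [23] → 7 racks.
Total size 136U; any packing needs at least ⌈136/24⌉ = 6 racks.
An optimal packing achieves that bound: [23] [21,3] [18,4,2] [16,7] [16,2] [14,10] → 6 racks.
Excess: 7 − 6 = 1.

1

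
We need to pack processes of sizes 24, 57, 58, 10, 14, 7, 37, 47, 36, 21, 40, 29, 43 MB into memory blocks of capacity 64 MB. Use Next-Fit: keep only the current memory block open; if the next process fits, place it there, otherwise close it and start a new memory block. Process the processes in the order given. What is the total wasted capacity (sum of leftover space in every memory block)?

24 MB → memory block 1 (remaining 40 MB)
57 MB → memory block 2 (remaining 7 MB)
58 MB → memory block 3 (remaining 6 MB)
10 MB → memory block 4 (remaining 54 MB)
14 MB → memory block 4 (remaining 40 MB)
7 MB → memory block 4 (remaining 33 MB)
37 MB → memory block 5 (remaining 27 MB)
47 MB → memory block 6 (remaining 17 MB)
36 MB → memory block 7 (remaining 28 MB)
21 MB → memory block 7 (remaining 7 MB)
40 MB → memory block 8 (remaining 24 MB)
29 MB → memory block 9 (remaining 35 MB)
43 MB → memory block 10 (remaining 21 MB)
10 memory blocks × 64 MB = 640 MB; used 423 MB; unused 217 MB.

217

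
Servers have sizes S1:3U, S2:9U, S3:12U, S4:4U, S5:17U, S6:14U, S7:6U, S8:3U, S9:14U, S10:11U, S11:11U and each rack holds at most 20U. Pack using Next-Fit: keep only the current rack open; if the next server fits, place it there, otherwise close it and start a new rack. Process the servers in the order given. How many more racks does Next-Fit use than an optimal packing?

Next-Fit: [3,9] [12,4] [17] [14,6] [3,14] [11] [11] → 7 racks.
Total size 104U; any packing needs at least ⌈104/20⌉ = 6 racks.
An optimal packing achieves that bound: [17,3] [14,6] [14,4] [12,3] [11,9] [11] → 6 racks.
Excess: 7 − 6 = 1.

1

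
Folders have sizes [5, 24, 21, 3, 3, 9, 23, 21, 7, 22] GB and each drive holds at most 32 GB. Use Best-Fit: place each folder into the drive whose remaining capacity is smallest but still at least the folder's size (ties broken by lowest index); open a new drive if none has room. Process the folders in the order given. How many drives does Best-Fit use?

5 GB → drive 1 (remaining 27 GB)
24 GB → drive 1 (remaining 3 GB)
21 GB → drive 2 (remaining 11 GB)
3 GB → drive 1 (remaining 0 GB)
3 GB → drive 2 (remaining 8 GB)
9 GB → drive 3 (remaining 23 GB)
23 GB → drive 3 (remaining 0 GB)
21 GB → drive 4 (remaining 11 GB)
7 GB → drive 2 (remaining 1 GB)
22 GB → drive 5 (remaining 10 GB)

5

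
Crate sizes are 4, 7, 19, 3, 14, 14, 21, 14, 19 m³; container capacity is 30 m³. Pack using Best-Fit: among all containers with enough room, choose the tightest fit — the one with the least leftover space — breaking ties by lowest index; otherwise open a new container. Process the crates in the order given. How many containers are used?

4 m³ → container 1 (remaining 26 m³)
7 m³ → container 1 (remaining 19 m³)
19 m³ → container 1 (remaining 0 m³)
3 m³ → container 2 (remaining 27 m³)
14 m³ → container 2 (remaining 13 m³)
14 m³ → container 3 (remaining 16 m³)
21 m³ → container 4 (remaining 9 m³)
14 m³ → container 3 (remaining 2 m³)
19 m³ → container 5 (remaining 11 m³)

5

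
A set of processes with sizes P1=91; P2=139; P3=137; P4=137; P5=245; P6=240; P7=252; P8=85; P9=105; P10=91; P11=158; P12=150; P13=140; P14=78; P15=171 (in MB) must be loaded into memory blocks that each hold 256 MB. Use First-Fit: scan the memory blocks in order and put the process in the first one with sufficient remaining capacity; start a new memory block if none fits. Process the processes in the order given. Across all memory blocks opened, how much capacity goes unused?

memory block 1: place P1 (91 MB), 165 MB left
memory block 1: place P2 (139 MB), 26 MB left
memory block 2: place P3 (137 MB), 119 MB left
memory block 3: place P4 (137 MB), 119 MB left
memory block 4: place P5 (245 MB), 11 MB left
memory block 5: place P6 (240 MB), 16 MB left
memory block 6: place P7 (252 MB), 4 MB left
memory block 2: place P8 (85 MB), 34 MB left
memory block 3: place P9 (105 MB), 14 MB left
memory block 7: place P10 (91 MB), 165 MB left
memory block 7: place P11 (158 MB), 7 MB left
memory block 8: place P12 (150 MB), 106 MB left
memory block 9: place P13 (140 MB), 116 MB left
memory block 8: place P14 (78 MB), 28 MB left
memory block 10: place P15 (171 MB), 85 MB left
10 memory blocks × 256 MB = 2560 MB; used 2219 MB; unused 341 MB.

341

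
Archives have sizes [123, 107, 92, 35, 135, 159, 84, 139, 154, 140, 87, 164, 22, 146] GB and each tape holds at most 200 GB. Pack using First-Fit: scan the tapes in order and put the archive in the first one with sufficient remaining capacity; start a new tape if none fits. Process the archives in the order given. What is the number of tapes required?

10 tapes

tape 1: place 123 GB, 77 GB left
tape 2: place 107 GB, 93 GB left
tape 2: place 92 GB, 1 GB left
tape 1: place 35 GB, 42 GB left
tape 3: place 135 GB, 65 GB left
tape 4: place 159 GB, 41 GB left
tape 5: place 84 GB, 116 GB left
tape 6: place 139 GB, 61 GB left
tape 7: place 154 GB, 46 GB left
tape 8: place 140 GB, 60 GB left
tape 5: place 87 GB, 29 GB left
tape 9: place 164 GB, 36 GB left
tape 1: place 22 GB, 20 GB left
tape 10: place 146 GB, 54 GB left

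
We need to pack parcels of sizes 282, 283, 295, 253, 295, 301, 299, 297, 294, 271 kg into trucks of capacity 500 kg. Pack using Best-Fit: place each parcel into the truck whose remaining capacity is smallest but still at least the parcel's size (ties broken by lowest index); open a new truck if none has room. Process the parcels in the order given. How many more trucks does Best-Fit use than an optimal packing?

Best-Fit: [282] [283] [295] [253] [295] [301] [299] [297] [294] [271] → 10 trucks.
10 parcels exceed 250 kg (half the capacity), and no two of those can share a truck, so at least 10 trucks are needed.
So 10 is already optimal.

0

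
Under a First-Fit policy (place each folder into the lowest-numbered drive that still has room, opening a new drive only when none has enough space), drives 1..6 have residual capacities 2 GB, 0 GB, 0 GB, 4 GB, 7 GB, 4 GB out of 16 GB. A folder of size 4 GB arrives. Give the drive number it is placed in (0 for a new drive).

Drives with room: drive 4 (4 GB), drive 5 (7 GB), drive 6 (4 GB).
The first with room is drive 4.

4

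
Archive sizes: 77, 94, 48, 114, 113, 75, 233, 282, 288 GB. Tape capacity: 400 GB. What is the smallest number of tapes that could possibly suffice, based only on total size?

4 tapes

Total size = 77 + 94 + 48 + 114 + 113 + 75 + 233 + 282 + 288 = 1324 GB.
⌈1324 / 400⌉ = 4.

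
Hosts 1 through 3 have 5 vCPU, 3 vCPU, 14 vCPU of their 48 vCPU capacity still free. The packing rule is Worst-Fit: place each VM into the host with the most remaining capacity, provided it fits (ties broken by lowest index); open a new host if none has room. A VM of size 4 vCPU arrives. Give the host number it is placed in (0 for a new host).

Hosts with room: host 1 (5 vCPU), host 3 (14 vCPU).
Most room is host 3 with 14 vCPU free.

3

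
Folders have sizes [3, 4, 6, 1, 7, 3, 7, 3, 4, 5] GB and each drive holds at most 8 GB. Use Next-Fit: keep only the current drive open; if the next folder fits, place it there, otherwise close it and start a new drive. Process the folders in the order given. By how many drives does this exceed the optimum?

Next-Fit: [3,4] [6,1] [7] [3] [7] [3,4] [5] → 7 drives.
Total size 43 GB; any packing needs at least ⌈43/8⌉ = 6 drives.
An optimal packing achieves that bound: [7,1] [7] [6] [5,3] [4,4] [3,3] → 6 drives.
Excess: 7 − 6 = 1.

1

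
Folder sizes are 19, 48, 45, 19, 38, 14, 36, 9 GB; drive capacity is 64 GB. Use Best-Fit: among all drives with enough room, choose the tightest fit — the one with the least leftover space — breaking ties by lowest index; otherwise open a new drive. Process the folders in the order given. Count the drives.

4

Put 19 GB in drive 1; 45 GB remain.
Put 48 GB in drive 2; 16 GB remain.
Put 45 GB in drive 1; 0 GB remain.
Put 19 GB in drive 3; 45 GB remain.
Put 38 GB in drive 3; 7 GB remain.
Put 14 GB in drive 2; 2 GB remain.
Put 36 GB in drive 4; 28 GB remain.
Put 9 GB in drive 4; 19 GB remain.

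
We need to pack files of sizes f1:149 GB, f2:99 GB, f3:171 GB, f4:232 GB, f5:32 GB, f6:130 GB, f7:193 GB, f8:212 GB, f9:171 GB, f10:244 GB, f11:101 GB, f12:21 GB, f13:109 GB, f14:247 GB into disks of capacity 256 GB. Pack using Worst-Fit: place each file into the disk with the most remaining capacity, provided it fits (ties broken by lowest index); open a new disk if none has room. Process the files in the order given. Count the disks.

f1 (149 GB) → disk 1 (remaining 107 GB)
f2 (99 GB) → disk 1 (remaining 8 GB)
f3 (171 GB) → disk 2 (remaining 85 GB)
f4 (232 GB) → disk 3 (remaining 24 GB)
f5 (32 GB) → disk 2 (remaining 53 GB)
f6 (130 GB) → disk 4 (remaining 126 GB)
f7 (193 GB) → disk 5 (remaining 63 GB)
f8 (212 GB) → disk 6 (remaining 44 GB)
f9 (171 GB) → disk 7 (remaining 85 GB)
f10 (244 GB) → disk 8 (remaining 12 GB)
f11 (101 GB) → disk 4 (remaining 25 GB)
f12 (21 GB) → disk 7 (remaining 64 GB)
f13 (109 GB) → disk 9 (remaining 147 GB)
f14 (247 GB) → disk 10 (remaining 9 GB)

10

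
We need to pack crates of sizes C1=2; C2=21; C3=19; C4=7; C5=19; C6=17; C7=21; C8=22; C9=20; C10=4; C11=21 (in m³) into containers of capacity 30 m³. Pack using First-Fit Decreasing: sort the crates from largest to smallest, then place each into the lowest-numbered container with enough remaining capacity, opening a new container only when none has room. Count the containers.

Sorted descending: 22, 21, 21, 21, 20, 19, 19, 17, 7, 4, 2.
Put 22 m³ in container 1; 8 m³ remain.
Put 21 m³ in container 2; 9 m³ remain.
Put 21 m³ in container 3; 9 m³ remain.
Put 21 m³ in container 4; 9 m³ remain.
Put 20 m³ in container 5; 10 m³ remain.
Put 19 m³ in container 6; 11 m³ remain.
Put 19 m³ in container 7; 11 m³ remain.
Put 17 m³ in container 8; 13 m³ remain.
Put 7 m³ in container 1; 1 m³ remain.
Put 4 m³ in container 2; 5 m³ remain.
Put 2 m³ in container 2; 3 m³ remain.

8 containers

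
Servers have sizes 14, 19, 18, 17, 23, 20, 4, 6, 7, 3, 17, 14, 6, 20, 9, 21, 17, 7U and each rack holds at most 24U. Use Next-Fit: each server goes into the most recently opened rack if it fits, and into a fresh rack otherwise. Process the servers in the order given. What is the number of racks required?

Put 14U in rack 1; 10U remain.
Put 19U in rack 2; 5U remain.
Put 18U in rack 3; 6U remain.
Put 17U in rack 4; 7U remain.
Put 23U in rack 5; 1U remain.
Put 20U in rack 6; 4U remain.
Put 4U in rack 6; 0U remain.
Put 6U in rack 7; 18U remain.
Put 7U in rack 7; 11U remain.
Put 3U in rack 7; 8U remain.
Put 17U in rack 8; 7U remain.
Put 14U in rack 9; 10U remain.
Put 6U in rack 9; 4U remain.
Put 20U in rack 10; 4U remain.
Put 9U in rack 11; 15U remain.
Put 21U in rack 12; 3U remain.
Put 17U in rack 13; 7U remain.
Put 7U in rack 13; 0U remain.
Final racks: [14] [19] [18] [17] [23] [20,4] [6,7,3] [17] [14,6] [20] [9] [21] [17,7].

13 racks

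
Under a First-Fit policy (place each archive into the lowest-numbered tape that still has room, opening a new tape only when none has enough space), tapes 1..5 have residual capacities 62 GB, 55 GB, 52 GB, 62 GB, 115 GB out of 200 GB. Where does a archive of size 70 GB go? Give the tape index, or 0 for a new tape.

5

Tapes with room: tape 5 (115 GB).
The first with room is tape 5.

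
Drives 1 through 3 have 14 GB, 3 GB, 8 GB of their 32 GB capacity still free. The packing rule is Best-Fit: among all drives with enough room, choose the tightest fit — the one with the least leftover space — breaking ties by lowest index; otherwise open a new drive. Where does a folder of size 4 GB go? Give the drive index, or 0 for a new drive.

3

Drives with room: drive 1 (14 GB), drive 3 (8 GB).
Tightest fit is drive 3 with 8 GB free.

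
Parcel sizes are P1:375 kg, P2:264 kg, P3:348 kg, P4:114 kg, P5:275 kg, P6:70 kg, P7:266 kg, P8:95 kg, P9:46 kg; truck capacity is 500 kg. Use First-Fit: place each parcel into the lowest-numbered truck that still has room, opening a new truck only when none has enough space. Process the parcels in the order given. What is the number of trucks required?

Put P1 (375 kg) in truck 1; 125 kg remain.
Put P2 (264 kg) in truck 2; 236 kg remain.
Put P3 (348 kg) in truck 3; 152 kg remain.
Put P4 (114 kg) in truck 1; 11 kg remain.
Put P5 (275 kg) in truck 4; 225 kg remain.
Put P6 (70 kg) in truck 2; 166 kg remain.
Put P7 (266 kg) in truck 5; 234 kg remain.
Put P8 (95 kg) in truck 2; 71 kg remain.
Put P9 (46 kg) in truck 2; 25 kg remain.

5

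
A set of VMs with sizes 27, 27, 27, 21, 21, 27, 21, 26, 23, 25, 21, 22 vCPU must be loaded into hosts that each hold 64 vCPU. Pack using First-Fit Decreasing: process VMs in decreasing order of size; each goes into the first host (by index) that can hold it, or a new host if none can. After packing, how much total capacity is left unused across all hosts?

96

Sorted descending: 27, 27, 27, 27, 26, 25, 23, 22, 21, 21, 21, 21.
Put 27 vCPU in host 1; 37 vCPU remain.
Put 27 vCPU in host 1; 10 vCPU remain.
Put 27 vCPU in host 2; 37 vCPU remain.
Put 27 vCPU in host 2; 10 vCPU remain.
Put 26 vCPU in host 3; 38 vCPU remain.
Put 25 vCPU in host 3; 13 vCPU remain.
Put 23 vCPU in host 4; 41 vCPU remain.
Put 22 vCPU in host 4; 19 vCPU remain.
Put 21 vCPU in host 5; 43 vCPU remain.
Put 21 vCPU in host 5; 22 vCPU remain.
Put 21 vCPU in host 5; 1 vCPU remain.
Put 21 vCPU in host 6; 43 vCPU remain.
6 hosts × 64 vCPU = 384 vCPU; used 288 vCPU; unused 96 vCPU.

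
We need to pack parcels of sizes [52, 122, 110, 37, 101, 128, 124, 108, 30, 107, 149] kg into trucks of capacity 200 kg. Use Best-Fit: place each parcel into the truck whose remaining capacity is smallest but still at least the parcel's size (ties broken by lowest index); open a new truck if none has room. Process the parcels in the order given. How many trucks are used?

8

52 kg → truck 1 (remaining 148 kg)
122 kg → truck 1 (remaining 26 kg)
110 kg → truck 2 (remaining 90 kg)
37 kg → truck 2 (remaining 53 kg)
101 kg → truck 3 (remaining 99 kg)
128 kg → truck 4 (remaining 72 kg)
124 kg → truck 5 (remaining 76 kg)
108 kg → truck 6 (remaining 92 kg)
30 kg → truck 2 (remaining 23 kg)
107 kg → truck 7 (remaining 93 kg)
149 kg → truck 8 (remaining 51 kg)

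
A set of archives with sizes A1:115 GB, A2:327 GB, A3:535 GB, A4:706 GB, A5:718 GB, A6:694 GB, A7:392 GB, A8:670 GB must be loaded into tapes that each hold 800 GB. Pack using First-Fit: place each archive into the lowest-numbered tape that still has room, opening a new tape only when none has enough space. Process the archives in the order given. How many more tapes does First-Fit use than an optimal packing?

1

First-Fit: [115,327] [535] [706] [718] [694] [392] [670] → 7 tapes.
Total size 4157 GB; any packing needs at least ⌈4157/800⌉ = 6 tapes.
An optimal packing achieves that bound: [718] [706] [694] [670,115] [535] [392,327] → 6 tapes.
Excess: 7 − 6 = 1.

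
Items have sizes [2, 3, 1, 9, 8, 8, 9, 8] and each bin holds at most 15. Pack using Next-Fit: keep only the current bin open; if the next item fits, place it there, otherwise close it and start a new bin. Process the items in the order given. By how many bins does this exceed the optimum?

0

Next-Fit: [2,3,1,9] [8] [8] [9] [8] → 5 bins.
5 items exceed 7.5 (half the capacity), and no two of those can share a bin, so at least 5 bins are needed.
So 5 is already optimal.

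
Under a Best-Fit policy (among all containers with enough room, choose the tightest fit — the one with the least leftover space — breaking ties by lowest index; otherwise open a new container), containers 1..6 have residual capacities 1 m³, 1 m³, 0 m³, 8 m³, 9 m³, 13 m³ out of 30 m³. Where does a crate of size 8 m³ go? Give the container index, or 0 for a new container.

Containers with room: container 4 (8 m³), container 5 (9 m³), container 6 (13 m³).
Tightest fit is container 4 with 8 m³ free.

4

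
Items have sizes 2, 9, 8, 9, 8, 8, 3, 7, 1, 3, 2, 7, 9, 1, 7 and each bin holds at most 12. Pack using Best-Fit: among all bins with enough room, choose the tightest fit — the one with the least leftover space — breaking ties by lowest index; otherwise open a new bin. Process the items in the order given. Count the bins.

9

2 → bin 1 (remaining 10)
9 → bin 1 (remaining 1)
8 → bin 2 (remaining 4)
9 → bin 3 (remaining 3)
8 → bin 4 (remaining 4)
8 → bin 5 (remaining 4)
3 → bin 3 (remaining 0)
7 → bin 6 (remaining 5)
1 → bin 1 (remaining 0)
3 → bin 2 (remaining 1)
2 → bin 4 (remaining 2)
7 → bin 7 (remaining 5)
9 → bin 8 (remaining 3)
1 → bin 2 (remaining 0)
7 → bin 9 (remaining 5)
Final bins: [2,9,1] [8,3,1] [9,3] [8,2] [8] [7] [7] [9] [7].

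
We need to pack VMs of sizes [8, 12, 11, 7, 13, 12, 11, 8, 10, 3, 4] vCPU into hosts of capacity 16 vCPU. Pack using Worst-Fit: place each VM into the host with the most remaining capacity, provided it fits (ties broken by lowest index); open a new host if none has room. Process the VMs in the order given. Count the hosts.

8

host 1: place 8 vCPU, 8 vCPU left
host 2: place 12 vCPU, 4 vCPU left
host 3: place 11 vCPU, 5 vCPU left
host 1: place 7 vCPU, 1 vCPU left
host 4: place 13 vCPU, 3 vCPU left
host 5: place 12 vCPU, 4 vCPU left
host 6: place 11 vCPU, 5 vCPU left
host 7: place 8 vCPU, 8 vCPU left
host 8: place 10 vCPU, 6 vCPU left
host 7: place 3 vCPU, 5 vCPU left
host 8: place 4 vCPU, 2 vCPU left
Final hosts: [8,7] [12] [11] [13] [12] [11] [8,3] [10,4].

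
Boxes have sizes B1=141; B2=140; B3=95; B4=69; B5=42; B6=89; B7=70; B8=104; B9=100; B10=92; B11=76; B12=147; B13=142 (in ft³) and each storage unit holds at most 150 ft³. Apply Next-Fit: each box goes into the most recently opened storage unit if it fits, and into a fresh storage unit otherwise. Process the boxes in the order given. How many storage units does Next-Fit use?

12 storage units

Put B1 (141 ft³) in storage unit 1; 9 ft³ remain.
Put B2 (140 ft³) in storage unit 2; 10 ft³ remain.
Put B3 (95 ft³) in storage unit 3; 55 ft³ remain.
Put B4 (69 ft³) in storage unit 4; 81 ft³ remain.
Put B5 (42 ft³) in storage unit 4; 39 ft³ remain.
Put B6 (89 ft³) in storage unit 5; 61 ft³ remain.
Put B7 (70 ft³) in storage unit 6; 80 ft³ remain.
Put B8 (104 ft³) in storage unit 7; 46 ft³ remain.
Put B9 (100 ft³) in storage unit 8; 50 ft³ remain.
Put B10 (92 ft³) in storage unit 9; 58 ft³ remain.
Put B11 (76 ft³) in storage unit 10; 74 ft³ remain.
Put B12 (147 ft³) in storage unit 11; 3 ft³ remain.
Put B13 (142 ft³) in storage unit 12; 8 ft³ remain.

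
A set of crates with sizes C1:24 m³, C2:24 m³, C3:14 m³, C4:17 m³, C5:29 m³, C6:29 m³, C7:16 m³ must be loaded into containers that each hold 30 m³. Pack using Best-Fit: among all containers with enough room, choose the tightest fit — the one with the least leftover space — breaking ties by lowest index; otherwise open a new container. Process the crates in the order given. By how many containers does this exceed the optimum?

Best-Fit: [24] [24] [14,16] [17] [29] [29] → 6 containers.
Total size 153 m³; any packing needs at least ⌈153/30⌉ = 6 containers.
So 6 is already optimal.

0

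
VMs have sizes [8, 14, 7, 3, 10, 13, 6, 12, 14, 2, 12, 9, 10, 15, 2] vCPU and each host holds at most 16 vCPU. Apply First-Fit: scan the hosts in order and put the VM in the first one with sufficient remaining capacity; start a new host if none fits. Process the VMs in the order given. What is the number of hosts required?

host 1: place 8 vCPU, 8 vCPU left
host 2: place 14 vCPU, 2 vCPU left
host 1: place 7 vCPU, 1 vCPU left
host 3: place 3 vCPU, 13 vCPU left
host 3: place 10 vCPU, 3 vCPU left
host 4: place 13 vCPU, 3 vCPU left
host 5: place 6 vCPU, 10 vCPU left
host 6: place 12 vCPU, 4 vCPU left
host 7: place 14 vCPU, 2 vCPU left
host 2: place 2 vCPU, 0 vCPU left
host 8: place 12 vCPU, 4 vCPU left
host 5: place 9 vCPU, 1 vCPU left
host 9: place 10 vCPU, 6 vCPU left
host 10: place 15 vCPU, 1 vCPU left
host 3: place 2 vCPU, 1 vCPU left
Final hosts: [8,7] [14,2] [3,10,2] [13] [6,9] [12] [14] [12] [10] [15].

10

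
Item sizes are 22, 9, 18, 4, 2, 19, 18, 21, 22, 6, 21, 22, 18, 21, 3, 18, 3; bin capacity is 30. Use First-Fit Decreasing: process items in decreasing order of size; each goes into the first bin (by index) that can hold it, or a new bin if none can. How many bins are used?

11

Sorted descending: 22, 22, 22, 21, 21, 21, 19, 18, 18, 18, 18, 9, 6, 4, 3, 3, 2.
Put 22 in bin 1; 8 remain.
Put 22 in bin 2; 8 remain.
Put 22 in bin 3; 8 remain.
Put 21 in bin 4; 9 remain.
Put 21 in bin 5; 9 remain.
Put 21 in bin 6; 9 remain.
Put 19 in bin 7; 11 remain.
Put 18 in bin 8; 12 remain.
Put 18 in bin 9; 12 remain.
Put 18 in bin 10; 12 remain.
Put 18 in bin 11; 12 remain.
Put 9 in bin 4; 0 remain.
Put 6 in bin 1; 2 remain.
Put 4 in bin 2; 4 remain.
Put 3 in bin 2; 1 remain.
Put 3 in bin 3; 5 remain.
Put 2 in bin 1; 0 remain.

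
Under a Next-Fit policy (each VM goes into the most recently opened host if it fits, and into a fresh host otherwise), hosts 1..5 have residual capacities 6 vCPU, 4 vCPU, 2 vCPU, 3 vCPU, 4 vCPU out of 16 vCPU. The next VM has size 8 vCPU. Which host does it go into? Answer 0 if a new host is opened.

Next-Fit only looks at host 5, which has 4 vCPU free.
8 vCPU does not fit, so a new host is opened.

0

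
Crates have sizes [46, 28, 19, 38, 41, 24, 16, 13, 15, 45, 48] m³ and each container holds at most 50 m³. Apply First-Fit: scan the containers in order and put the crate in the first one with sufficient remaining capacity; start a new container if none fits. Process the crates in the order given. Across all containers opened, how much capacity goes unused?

container 1: place 46 m³, 4 m³ left
container 2: place 28 m³, 22 m³ left
container 2: place 19 m³, 3 m³ left
container 3: place 38 m³, 12 m³ left
container 4: place 41 m³, 9 m³ left
container 5: place 24 m³, 26 m³ left
container 5: place 16 m³, 10 m³ left
container 6: place 13 m³, 37 m³ left
container 6: place 15 m³, 22 m³ left
container 7: place 45 m³, 5 m³ left
container 8: place 48 m³, 2 m³ left
8 containers × 50 m³ = 400 m³; used 333 m³; unused 67 m³.

67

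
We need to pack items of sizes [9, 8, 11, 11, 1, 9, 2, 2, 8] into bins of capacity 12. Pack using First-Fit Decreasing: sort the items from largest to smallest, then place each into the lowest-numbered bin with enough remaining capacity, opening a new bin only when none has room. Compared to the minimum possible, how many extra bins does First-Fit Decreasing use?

0

First-Fit Decreasing: [11,1] [11] [9,2] [9,2] [8] [8] → 6 bins.
Total size 61; any packing needs at least ⌈61/12⌉ = 6 bins.
So 6 is already optimal.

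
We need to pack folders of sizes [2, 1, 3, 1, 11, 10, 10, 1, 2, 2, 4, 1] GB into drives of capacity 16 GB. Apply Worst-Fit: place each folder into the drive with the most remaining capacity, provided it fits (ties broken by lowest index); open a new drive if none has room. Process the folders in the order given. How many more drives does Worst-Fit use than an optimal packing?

Worst-Fit: [2,1,3,1,1,2,2] [11] [10,4] [10,1] → 4 drives.
Total size 48 GB; any packing needs at least ⌈48/16⌉ = 3 drives.
An optimal packing achieves that bound: [11,4,1] [10,3,2,1] [10,2,2,1,1] → 3 drives.
Excess: 4 − 3 = 1.

1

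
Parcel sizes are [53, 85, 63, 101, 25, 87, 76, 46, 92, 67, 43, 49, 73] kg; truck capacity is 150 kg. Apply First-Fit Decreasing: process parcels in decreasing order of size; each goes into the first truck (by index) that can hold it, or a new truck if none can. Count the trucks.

6 trucks

Sorted descending: 101, 92, 87, 85, 76, 73, 67, 63, 53, 49, 46, 43, 25.
Put 101 kg in truck 1; 49 kg remain.
Put 92 kg in truck 2; 58 kg remain.
Put 87 kg in truck 3; 63 kg remain.
Put 85 kg in truck 4; 65 kg remain.
Put 76 kg in truck 5; 74 kg remain.
Put 73 kg in truck 5; 1 kg remain.
Put 67 kg in truck 6; 83 kg remain.
Put 63 kg in truck 3; 0 kg remain.
Put 53 kg in truck 2; 5 kg remain.
Put 49 kg in truck 1; 0 kg remain.
Put 46 kg in truck 4; 19 kg remain.
Put 43 kg in truck 6; 40 kg remain.
Put 25 kg in truck 6; 15 kg remain.
Final trucks: [101,49] [92,53] [87,63] [85,46] [76,73] [67,43,25].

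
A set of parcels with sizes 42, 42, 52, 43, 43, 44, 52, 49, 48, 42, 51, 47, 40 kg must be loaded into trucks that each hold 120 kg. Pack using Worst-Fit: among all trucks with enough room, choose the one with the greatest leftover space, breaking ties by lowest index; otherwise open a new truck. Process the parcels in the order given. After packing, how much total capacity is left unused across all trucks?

245

42 kg → truck 1 (remaining 78 kg)
42 kg → truck 1 (remaining 36 kg)
52 kg → truck 2 (remaining 68 kg)
43 kg → truck 2 (remaining 25 kg)
43 kg → truck 3 (remaining 77 kg)
44 kg → truck 3 (remaining 33 kg)
52 kg → truck 4 (remaining 68 kg)
49 kg → truck 4 (remaining 19 kg)
48 kg → truck 5 (remaining 72 kg)
42 kg → truck 5 (remaining 30 kg)
51 kg → truck 6 (remaining 69 kg)
47 kg → truck 6 (remaining 22 kg)
40 kg → truck 7 (remaining 80 kg)
7 trucks × 120 kg = 840 kg; used 595 kg; unused 245 kg.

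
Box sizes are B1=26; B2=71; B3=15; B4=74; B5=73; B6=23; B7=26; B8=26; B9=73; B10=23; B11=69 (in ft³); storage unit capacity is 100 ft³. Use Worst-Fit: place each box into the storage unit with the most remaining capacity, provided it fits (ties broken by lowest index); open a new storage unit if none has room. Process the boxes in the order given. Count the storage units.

Put B1 (26 ft³) in storage unit 1; 74 ft³ remain.
Put B2 (71 ft³) in storage unit 1; 3 ft³ remain.
Put B3 (15 ft³) in storage unit 2; 85 ft³ remain.
Put B4 (74 ft³) in storage unit 2; 11 ft³ remain.
Put B5 (73 ft³) in storage unit 3; 27 ft³ remain.
Put B6 (23 ft³) in storage unit 3; 4 ft³ remain.
Put B7 (26 ft³) in storage unit 4; 74 ft³ remain.
Put B8 (26 ft³) in storage unit 4; 48 ft³ remain.
Put B9 (73 ft³) in storage unit 5; 27 ft³ remain.
Put B10 (23 ft³) in storage unit 4; 25 ft³ remain.
Put B11 (69 ft³) in storage unit 6; 31 ft³ remain.

6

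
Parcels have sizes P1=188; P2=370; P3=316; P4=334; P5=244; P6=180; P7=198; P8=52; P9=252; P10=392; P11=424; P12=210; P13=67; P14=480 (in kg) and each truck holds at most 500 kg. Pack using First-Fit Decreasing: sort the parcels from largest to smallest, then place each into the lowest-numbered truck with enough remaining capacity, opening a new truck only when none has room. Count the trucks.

Sorted descending: 480, 424, 392, 370, 334, 316, 252, 244, 210, 198, 188, 180, 67, 52.
480 kg → truck 1 (remaining 20 kg)
424 kg → truck 2 (remaining 76 kg)
392 kg → truck 3 (remaining 108 kg)
370 kg → truck 4 (remaining 130 kg)
334 kg → truck 5 (remaining 166 kg)
316 kg → truck 6 (remaining 184 kg)
252 kg → truck 7 (remaining 248 kg)
244 kg → truck 7 (remaining 4 kg)
210 kg → truck 8 (remaining 290 kg)
198 kg → truck 8 (remaining 92 kg)
188 kg → truck 9 (remaining 312 kg)
180 kg → truck 6 (remaining 4 kg)
67 kg → truck 2 (remaining 9 kg)
52 kg → truck 3 (remaining 56 kg)

9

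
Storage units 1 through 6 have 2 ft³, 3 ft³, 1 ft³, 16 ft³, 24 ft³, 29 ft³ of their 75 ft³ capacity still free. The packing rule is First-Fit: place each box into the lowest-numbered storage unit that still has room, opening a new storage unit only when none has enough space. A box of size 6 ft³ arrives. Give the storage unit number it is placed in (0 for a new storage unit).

Storage units with room: storage unit 4 (16 ft³), storage unit 5 (24 ft³), storage unit 6 (29 ft³).
The first with room is storage unit 4.

4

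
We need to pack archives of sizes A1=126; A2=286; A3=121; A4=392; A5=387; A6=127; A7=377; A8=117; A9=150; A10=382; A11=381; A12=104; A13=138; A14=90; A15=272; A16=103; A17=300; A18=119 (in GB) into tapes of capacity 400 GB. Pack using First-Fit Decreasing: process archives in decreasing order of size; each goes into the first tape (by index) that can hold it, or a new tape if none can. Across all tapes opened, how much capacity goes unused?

Sorted descending: 392, 387, 382, 381, 377, 300, 286, 272, 150, 138, 127, 126, 121, 119, 117, 104, 103, 90.
392 GB → tape 1 (remaining 8 GB)
387 GB → tape 2 (remaining 13 GB)
382 GB → tape 3 (remaining 18 GB)
381 GB → tape 4 (remaining 19 GB)
377 GB → tape 5 (remaining 23 GB)
300 GB → tape 6 (remaining 100 GB)
286 GB → tape 7 (remaining 114 GB)
272 GB → tape 8 (remaining 128 GB)
150 GB → tape 9 (remaining 250 GB)
138 GB → tape 9 (remaining 112 GB)
127 GB → tape 8 (remaining 1 GB)
126 GB → tape 10 (remaining 274 GB)
121 GB → tape 10 (remaining 153 GB)
119 GB → tape 10 (remaining 34 GB)
117 GB → tape 11 (remaining 283 GB)
104 GB → tape 7 (remaining 10 GB)
103 GB → tape 9 (remaining 9 GB)
90 GB → tape 6 (remaining 10 GB)
11 tapes × 400 GB = 4400 GB; used 3972 GB; unused 428 GB.

428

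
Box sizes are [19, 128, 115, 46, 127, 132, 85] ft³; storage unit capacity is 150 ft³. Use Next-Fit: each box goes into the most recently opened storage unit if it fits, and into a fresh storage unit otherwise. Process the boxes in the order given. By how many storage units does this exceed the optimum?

1

Next-Fit: [19,128] [115] [46] [127] [132] [85] → 6 storage units.
Total size 652 ft³; any packing needs at least ⌈652/150⌉ = 5 storage units.
An optimal packing achieves that bound: [132] [128,19] [127] [115] [85,46] → 5 storage units.
Excess: 6 − 5 = 1.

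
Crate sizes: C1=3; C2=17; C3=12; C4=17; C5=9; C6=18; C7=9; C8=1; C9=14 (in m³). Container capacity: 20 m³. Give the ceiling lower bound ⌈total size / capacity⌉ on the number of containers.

Total size = 3 + 17 + 12 + 17 + 9 + 18 + 9 + 1 + 14 = 100 m³.
⌈100 / 20⌉ = 5.

5 containers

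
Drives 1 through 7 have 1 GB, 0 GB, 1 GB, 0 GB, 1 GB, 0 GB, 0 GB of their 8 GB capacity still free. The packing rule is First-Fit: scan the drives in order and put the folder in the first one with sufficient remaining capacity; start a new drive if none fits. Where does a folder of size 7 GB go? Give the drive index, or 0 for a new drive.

0

No drive has ≥ 7 GB free, so a new drive is opened.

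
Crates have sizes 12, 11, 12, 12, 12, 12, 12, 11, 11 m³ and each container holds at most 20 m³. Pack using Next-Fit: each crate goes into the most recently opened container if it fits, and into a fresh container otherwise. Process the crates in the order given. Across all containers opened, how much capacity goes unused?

Put 12 m³ in container 1; 8 m³ remain.
Put 11 m³ in container 2; 9 m³ remain.
Put 12 m³ in container 3; 8 m³ remain.
Put 12 m³ in container 4; 8 m³ remain.
Put 12 m³ in container 5; 8 m³ remain.
Put 12 m³ in container 6; 8 m³ remain.
Put 12 m³ in container 7; 8 m³ remain.
Put 11 m³ in container 8; 9 m³ remain.
Put 11 m³ in container 9; 9 m³ remain.
9 containers × 20 m³ = 180 m³; used 105 m³; unused 75 m³.

75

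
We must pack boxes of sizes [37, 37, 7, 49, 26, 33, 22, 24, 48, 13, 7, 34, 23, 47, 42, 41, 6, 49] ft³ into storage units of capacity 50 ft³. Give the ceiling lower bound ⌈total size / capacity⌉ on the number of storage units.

11

Total size = 37 + 37 + 7 + 49 + 26 + 33 + 22 + 24 + 48 + 13 + 7 + 34 + 23 + 47 + 42 + 41 + 6 + 49 = 545 ft³.
⌈545 / 50⌉ = 11.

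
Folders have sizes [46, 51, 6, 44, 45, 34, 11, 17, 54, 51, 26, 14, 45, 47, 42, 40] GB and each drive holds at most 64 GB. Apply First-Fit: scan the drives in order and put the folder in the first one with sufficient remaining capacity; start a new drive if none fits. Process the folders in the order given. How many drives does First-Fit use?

46 GB → drive 1 (remaining 18 GB)
51 GB → drive 2 (remaining 13 GB)
6 GB → drive 1 (remaining 12 GB)
44 GB → drive 3 (remaining 20 GB)
45 GB → drive 4 (remaining 19 GB)
34 GB → drive 5 (remaining 30 GB)
11 GB → drive 1 (remaining 1 GB)
17 GB → drive 3 (remaining 3 GB)
54 GB → drive 6 (remaining 10 GB)
51 GB → drive 7 (remaining 13 GB)
26 GB → drive 5 (remaining 4 GB)
14 GB → drive 4 (remaining 5 GB)
45 GB → drive 8 (remaining 19 GB)
47 GB → drive 9 (remaining 17 GB)
42 GB → drive 10 (remaining 22 GB)
40 GB → drive 11 (remaining 24 GB)
Final drives: [46,6,11] [51] [44,17] [45,14] [34,26] [54] [51] [45] [47] [42] [40].

11 drives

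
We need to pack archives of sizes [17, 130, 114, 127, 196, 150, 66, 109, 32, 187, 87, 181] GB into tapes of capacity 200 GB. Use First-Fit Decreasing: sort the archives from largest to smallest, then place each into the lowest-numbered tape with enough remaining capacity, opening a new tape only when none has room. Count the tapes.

Sorted descending: 196, 187, 181, 150, 130, 127, 114, 109, 87, 66, 32, 17.
196 GB → tape 1 (remaining 4 GB)
187 GB → tape 2 (remaining 13 GB)
181 GB → tape 3 (remaining 19 GB)
150 GB → tape 4 (remaining 50 GB)
130 GB → tape 5 (remaining 70 GB)
127 GB → tape 6 (remaining 73 GB)
114 GB → tape 7 (remaining 86 GB)
109 GB → tape 8 (remaining 91 GB)
87 GB → tape 8 (remaining 4 GB)
66 GB → tape 5 (remaining 4 GB)
32 GB → tape 4 (remaining 18 GB)
17 GB → tape 3 (remaining 2 GB)

8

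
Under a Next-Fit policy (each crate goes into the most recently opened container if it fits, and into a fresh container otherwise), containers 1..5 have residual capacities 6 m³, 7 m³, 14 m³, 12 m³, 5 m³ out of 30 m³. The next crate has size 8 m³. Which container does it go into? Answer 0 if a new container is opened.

Next-Fit only looks at container 5, which has 5 m³ free.
8 m³ does not fit, so a new container is opened.

0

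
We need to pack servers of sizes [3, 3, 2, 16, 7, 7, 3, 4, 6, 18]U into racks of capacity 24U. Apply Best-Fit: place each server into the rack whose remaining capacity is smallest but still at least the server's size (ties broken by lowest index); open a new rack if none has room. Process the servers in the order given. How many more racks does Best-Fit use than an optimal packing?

Best-Fit: [3,3,2,16] [7,7,3,4] [6,18] → 3 racks.
Total size 69U; any packing needs at least ⌈69/24⌉ = 3 racks.
So 3 is already optimal.

0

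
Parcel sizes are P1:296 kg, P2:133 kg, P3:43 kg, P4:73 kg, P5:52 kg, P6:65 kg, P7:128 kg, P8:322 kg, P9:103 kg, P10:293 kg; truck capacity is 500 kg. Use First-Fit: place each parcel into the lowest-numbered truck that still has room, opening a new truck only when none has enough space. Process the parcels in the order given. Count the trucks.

truck 1: place P1 (296 kg), 204 kg left
truck 1: place P2 (133 kg), 71 kg left
truck 1: place P3 (43 kg), 28 kg left
truck 2: place P4 (73 kg), 427 kg left
truck 2: place P5 (52 kg), 375 kg left
truck 2: place P6 (65 kg), 310 kg left
truck 2: place P7 (128 kg), 182 kg left
truck 3: place P8 (322 kg), 178 kg left
truck 2: place P9 (103 kg), 79 kg left
truck 4: place P10 (293 kg), 207 kg left

4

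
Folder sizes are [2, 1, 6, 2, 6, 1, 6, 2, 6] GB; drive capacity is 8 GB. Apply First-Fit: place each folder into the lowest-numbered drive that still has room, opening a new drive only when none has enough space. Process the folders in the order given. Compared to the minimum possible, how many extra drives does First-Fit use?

First-Fit: [2,1,2,1,2] [6] [6] [6] [6] → 5 drives.
Total size 32 GB; any packing needs at least ⌈32/8⌉ = 4 drives.
An optimal packing achieves that bound: [6,2] [6,2] [6,2] [6,1,1] → 4 drives.
Excess: 5 − 4 = 1.

1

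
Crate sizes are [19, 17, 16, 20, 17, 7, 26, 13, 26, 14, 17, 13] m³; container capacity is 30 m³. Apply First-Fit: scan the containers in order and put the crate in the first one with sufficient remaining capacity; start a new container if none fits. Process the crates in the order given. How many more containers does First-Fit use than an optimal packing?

0

First-Fit: [19,7] [17,13] [16,14] [20] [17,13] [26] [26] [17] → 8 containers.
8 crates exceed 15 m³ (half the capacity), and no two of those can share a container, so at least 8 containers are needed.
So 8 is already optimal.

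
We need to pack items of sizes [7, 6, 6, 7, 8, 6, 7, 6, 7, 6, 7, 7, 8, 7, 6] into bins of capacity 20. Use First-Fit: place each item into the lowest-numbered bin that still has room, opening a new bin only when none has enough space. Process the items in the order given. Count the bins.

7 → bin 1 (remaining 13)
6 → bin 1 (remaining 7)
6 → bin 1 (remaining 1)
7 → bin 2 (remaining 13)
8 → bin 2 (remaining 5)
6 → bin 3 (remaining 14)
7 → bin 3 (remaining 7)
6 → bin 3 (remaining 1)
7 → bin 4 (remaining 13)
6 → bin 4 (remaining 7)
7 → bin 4 (remaining 0)
7 → bin 5 (remaining 13)
8 → bin 5 (remaining 5)
7 → bin 6 (remaining 13)
6 → bin 6 (remaining 7)
Final bins: [7,6,6] [7,8] [6,7,6] [7,6,7] [7,8] [7,6].

6 bins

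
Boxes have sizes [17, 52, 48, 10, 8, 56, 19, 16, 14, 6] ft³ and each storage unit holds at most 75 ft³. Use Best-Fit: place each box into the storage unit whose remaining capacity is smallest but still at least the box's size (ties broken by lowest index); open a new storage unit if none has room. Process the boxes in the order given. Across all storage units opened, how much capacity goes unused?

54

Put 17 ft³ in storage unit 1; 58 ft³ remain.
Put 52 ft³ in storage unit 1; 6 ft³ remain.
Put 48 ft³ in storage unit 2; 27 ft³ remain.
Put 10 ft³ in storage unit 2; 17 ft³ remain.
Put 8 ft³ in storage unit 2; 9 ft³ remain.
Put 56 ft³ in storage unit 3; 19 ft³ remain.
Put 19 ft³ in storage unit 3; 0 ft³ remain.
Put 16 ft³ in storage unit 4; 59 ft³ remain.
Put 14 ft³ in storage unit 4; 45 ft³ remain.
Put 6 ft³ in storage unit 1; 0 ft³ remain.
4 storage units × 75 ft³ = 300 ft³; used 246 ft³; unused 54 ft³.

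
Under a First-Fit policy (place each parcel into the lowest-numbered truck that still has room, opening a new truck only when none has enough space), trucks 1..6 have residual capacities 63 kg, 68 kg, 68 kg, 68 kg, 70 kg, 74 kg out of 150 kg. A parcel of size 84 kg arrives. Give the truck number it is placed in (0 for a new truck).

0

No truck has ≥ 84 kg free, so a new truck is opened.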